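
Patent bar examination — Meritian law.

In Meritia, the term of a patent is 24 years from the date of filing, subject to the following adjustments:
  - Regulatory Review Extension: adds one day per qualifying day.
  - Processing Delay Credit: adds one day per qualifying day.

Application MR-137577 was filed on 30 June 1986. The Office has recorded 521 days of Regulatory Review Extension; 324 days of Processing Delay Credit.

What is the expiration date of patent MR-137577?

Base term: filing date + 24 years → 30 June 2010.
Regulatory Review Extension: +521 days → 3 December 2011.
Processing Delay Credit: +324 days → 22 October 2012.

2012-10-22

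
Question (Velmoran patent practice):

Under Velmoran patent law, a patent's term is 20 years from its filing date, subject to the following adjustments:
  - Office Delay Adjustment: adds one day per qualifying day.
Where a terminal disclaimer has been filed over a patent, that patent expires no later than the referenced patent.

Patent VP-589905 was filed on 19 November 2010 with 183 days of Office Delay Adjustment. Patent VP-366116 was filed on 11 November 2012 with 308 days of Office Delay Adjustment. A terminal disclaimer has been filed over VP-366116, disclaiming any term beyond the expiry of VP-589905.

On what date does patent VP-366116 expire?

Natural term of VP-366116:
  Base: filing + 20 years → 11 November 2032.
  Office Delay Adjustment: +308 days → 15 September 2033.
Expiry of referenced patent VP-589905:
  Base: filing + 20 years → 19 November 2030.
  Office Delay Adjustment: +183 days → 21 May 2031.
Terminal disclaimer: VP-366116 expires on the earlier of 15 September 2033 and 21 May 2031.

May 21, 2031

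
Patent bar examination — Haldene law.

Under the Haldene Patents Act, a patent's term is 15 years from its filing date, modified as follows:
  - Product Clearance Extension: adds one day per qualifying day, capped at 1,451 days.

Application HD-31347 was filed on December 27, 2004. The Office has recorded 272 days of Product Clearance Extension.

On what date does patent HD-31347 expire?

Base term: filing date + 15 years → 27 December 2019.
Product Clearance Extension: 272 days (within the 1451-day cap) → +272 days → 24 September 2020.

2020-09-24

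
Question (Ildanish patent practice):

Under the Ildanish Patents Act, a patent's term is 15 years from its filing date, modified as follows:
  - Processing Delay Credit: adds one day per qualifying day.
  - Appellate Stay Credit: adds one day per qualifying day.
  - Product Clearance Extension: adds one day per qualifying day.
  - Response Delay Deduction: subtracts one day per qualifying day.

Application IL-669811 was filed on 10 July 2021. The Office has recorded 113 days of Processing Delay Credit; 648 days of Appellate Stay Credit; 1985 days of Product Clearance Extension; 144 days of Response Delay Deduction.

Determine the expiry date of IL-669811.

2043-08-25

Base term: filing date + 15 years → 10 July 2036.
Processing Delay Credit: +113 days → 31 October 2036.
Appellate Stay Credit: +648 days → 10 August 2038.
Product Clearance Extension: +1985 days → 16 January 2044.
Response Delay Deduction: −144 days → 25 August 2043.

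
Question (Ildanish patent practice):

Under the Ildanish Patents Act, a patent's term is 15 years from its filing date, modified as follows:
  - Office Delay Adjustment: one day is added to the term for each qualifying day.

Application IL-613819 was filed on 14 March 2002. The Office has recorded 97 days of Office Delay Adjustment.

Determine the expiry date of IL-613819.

Base term: filing date + 15 years → 14 March 2017.
Office Delay Adjustment: +97 days → 19 June 2017.

2017-06-19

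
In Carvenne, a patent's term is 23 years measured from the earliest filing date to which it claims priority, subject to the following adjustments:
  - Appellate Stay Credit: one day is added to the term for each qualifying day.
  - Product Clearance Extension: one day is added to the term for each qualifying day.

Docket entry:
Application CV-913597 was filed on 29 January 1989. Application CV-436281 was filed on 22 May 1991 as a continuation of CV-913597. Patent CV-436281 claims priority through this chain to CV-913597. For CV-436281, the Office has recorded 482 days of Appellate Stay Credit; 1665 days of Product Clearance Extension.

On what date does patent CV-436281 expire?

2017-12-15

Earliest priority filing: 29 January 1989.
Base term: 29 January 1989 + 23 years → 29 January 2012.
Appellate Stay Credit: +482 days → 25 May 2013.
Product Clearance Extension: +1665 days → 15 December 2017.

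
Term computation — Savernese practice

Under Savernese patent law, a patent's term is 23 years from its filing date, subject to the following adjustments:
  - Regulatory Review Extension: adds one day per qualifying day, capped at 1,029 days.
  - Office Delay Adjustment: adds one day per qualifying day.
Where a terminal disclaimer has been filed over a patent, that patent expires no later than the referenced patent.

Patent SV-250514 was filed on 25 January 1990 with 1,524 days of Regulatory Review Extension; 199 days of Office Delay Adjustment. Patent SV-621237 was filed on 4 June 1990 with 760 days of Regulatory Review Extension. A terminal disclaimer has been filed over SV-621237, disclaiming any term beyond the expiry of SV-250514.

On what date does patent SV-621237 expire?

Natural term of SV-621237:
  Base: filing + 23 years → 4 June 2013.
  Regulatory Review Extension: 760 days (within the 1029-day cap) → +760 days → 4 July 2015.
Expiry of referenced patent SV-250514:
  Base: filing + 23 years → 25 January 2013.
  Regulatory Review Extension: 1524 days claimed exceeds the 1029-day cap, so +1029 days → 20 November 2015.
  Office Delay Adjustment: +199 days → 6 June 2016.
Terminal disclaimer: SV-621237 expires on the earlier of 4 July 2015 and 6 June 2016.

July 4, 2015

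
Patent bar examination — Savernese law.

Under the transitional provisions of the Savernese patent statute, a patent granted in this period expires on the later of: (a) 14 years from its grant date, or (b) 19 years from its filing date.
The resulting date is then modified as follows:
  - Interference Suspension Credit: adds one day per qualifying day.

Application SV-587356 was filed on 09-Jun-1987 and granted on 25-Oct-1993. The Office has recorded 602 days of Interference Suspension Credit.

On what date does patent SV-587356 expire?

June 18, 2009

(a) grant + 14 years → 25 October 2007.
(b) filing + 19 years → 9 June 2006.
Later of the two: 25 October 2007.
Interference Suspension Credit: +602 days → 18 June 2009.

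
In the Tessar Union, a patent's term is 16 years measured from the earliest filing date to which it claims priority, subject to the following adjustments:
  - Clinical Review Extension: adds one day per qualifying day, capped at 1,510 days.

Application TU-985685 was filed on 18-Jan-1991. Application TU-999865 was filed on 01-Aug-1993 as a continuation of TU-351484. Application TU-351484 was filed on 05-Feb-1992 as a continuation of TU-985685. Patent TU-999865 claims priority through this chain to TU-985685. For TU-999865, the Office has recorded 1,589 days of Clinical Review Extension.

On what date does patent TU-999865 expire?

2011-03-08

Earliest priority filing: 18 January 1991.
Base term: 18 January 1991 + 16 years → 18 January 2007.
Clinical Review Extension: 1589 days claimed exceeds the 1510-day cap, so +1510 days → 8 March 2011.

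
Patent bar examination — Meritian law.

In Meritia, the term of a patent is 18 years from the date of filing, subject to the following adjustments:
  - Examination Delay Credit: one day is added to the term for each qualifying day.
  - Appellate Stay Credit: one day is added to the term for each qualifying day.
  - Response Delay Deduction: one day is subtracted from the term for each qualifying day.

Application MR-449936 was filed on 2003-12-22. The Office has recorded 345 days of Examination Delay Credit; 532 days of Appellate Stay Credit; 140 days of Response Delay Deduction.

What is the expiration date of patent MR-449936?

December 29, 2023

Base term: filing date + 18 years → 22 December 2021.
Examination Delay Credit: +345 days → 2 December 2022.
Appellate Stay Credit: +532 days → 17 May 2024.
Response Delay Deduction: −140 days → 29 December 2023.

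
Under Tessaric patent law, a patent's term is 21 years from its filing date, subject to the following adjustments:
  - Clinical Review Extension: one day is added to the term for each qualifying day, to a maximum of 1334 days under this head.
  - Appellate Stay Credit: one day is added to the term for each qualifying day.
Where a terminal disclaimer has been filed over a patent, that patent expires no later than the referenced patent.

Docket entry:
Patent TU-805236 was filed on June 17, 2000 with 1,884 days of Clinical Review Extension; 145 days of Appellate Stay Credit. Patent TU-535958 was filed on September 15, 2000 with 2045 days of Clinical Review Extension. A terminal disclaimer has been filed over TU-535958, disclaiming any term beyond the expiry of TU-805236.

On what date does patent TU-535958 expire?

2025-05-11

Natural term of TU-535958:
  Base: filing + 21 years → 15 September 2021.
  Clinical Review Extension: 2045 days claimed exceeds the 1334-day cap, so +1334 days → 11 May 2025.
Expiry of referenced patent TU-805236:
  Base: filing + 21 years → 17 June 2021.
  Clinical Review Extension: 1884 days claimed exceeds the 1334-day cap, so +1334 days → 10 February 2025.
  Appellate Stay Credit: +145 days → 5 July 2025.
Terminal disclaimer: TU-535958 expires on the earlier of 11 May 2025 and 5 July 2025.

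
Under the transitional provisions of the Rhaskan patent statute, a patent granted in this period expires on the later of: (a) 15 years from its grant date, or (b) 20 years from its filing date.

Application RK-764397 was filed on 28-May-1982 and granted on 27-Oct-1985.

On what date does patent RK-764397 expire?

May 28, 2002

(a) grant + 15 years → 27 October 2000.
(b) filing + 20 years → 28 May 2002.
Later of the two: 28 May 2002.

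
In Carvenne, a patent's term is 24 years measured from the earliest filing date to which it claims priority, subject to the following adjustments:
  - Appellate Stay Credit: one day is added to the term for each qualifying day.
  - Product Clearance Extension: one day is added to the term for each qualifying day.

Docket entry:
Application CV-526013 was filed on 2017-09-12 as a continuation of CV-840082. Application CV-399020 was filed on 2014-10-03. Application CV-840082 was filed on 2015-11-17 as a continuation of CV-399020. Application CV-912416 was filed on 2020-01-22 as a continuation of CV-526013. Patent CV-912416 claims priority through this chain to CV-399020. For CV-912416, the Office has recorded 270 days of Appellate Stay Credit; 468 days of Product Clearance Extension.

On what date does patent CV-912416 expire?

October 10, 2040

Earliest priority filing: 3 October 2014.
Base term: 3 October 2014 + 24 years → 3 October 2038.
Appellate Stay Credit: +270 days → 30 June 2039.
Product Clearance Extension: +468 days → 10 October 2040.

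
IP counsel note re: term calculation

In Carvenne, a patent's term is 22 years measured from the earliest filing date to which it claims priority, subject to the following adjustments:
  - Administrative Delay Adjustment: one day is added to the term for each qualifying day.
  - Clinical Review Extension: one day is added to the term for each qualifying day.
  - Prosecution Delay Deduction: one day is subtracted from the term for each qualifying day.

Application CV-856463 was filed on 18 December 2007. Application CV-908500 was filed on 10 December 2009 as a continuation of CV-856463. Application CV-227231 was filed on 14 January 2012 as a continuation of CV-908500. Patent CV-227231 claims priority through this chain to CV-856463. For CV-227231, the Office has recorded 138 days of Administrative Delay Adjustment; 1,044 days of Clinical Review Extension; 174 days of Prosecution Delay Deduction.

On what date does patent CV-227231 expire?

Earliest priority filing: 18 December 2007.
Base term: 18 December 2007 + 22 years → 18 December 2029.
Administrative Delay Adjustment: +138 days → 5 May 2030.
Clinical Review Extension: +1044 days → 14 March 2033.
Prosecution Delay Deduction: −174 days → 21 September 2032.

September 21, 2032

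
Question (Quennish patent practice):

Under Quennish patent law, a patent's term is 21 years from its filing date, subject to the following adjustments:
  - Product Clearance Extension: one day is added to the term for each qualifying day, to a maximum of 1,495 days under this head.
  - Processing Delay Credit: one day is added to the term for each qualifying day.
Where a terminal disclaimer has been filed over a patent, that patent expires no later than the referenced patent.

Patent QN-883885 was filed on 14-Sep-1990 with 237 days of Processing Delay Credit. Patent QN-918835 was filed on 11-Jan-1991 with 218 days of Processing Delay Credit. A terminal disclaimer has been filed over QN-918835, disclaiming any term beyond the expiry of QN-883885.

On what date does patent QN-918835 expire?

Natural term of QN-918835:
  Base: filing + 21 years → 11 January 2012.
  Processing Delay Credit: +218 days → 16 August 2012.
Expiry of referenced patent QN-883885:
  Base: filing + 21 years → 14 September 2011.
  Processing Delay Credit: +237 days → 8 May 2012.
Terminal disclaimer: QN-918835 expires on the earlier of 16 August 2012 and 8 May 2012.

2012-05-08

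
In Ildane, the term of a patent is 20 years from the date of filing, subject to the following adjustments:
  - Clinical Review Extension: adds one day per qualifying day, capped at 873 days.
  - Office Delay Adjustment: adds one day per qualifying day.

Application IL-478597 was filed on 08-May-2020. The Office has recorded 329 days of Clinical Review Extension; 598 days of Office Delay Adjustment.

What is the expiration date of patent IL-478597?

November 21, 2042

Base term: filing date + 20 years → 8 May 2040.
Clinical Review Extension: 329 days (within the 873-day cap) → +329 days → 2 April 2041.
Office Delay Adjustment: +598 days → 21 November 2042.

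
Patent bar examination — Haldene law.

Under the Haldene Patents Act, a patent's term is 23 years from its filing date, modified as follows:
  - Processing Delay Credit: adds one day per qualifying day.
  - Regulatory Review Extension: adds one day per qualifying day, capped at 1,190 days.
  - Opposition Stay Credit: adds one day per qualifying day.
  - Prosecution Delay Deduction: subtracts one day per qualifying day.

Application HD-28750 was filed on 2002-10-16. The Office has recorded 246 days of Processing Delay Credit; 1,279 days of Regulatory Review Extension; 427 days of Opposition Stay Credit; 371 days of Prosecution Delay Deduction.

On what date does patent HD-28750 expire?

Base term: filing date + 23 years → 16 October 2025.
Processing Delay Credit: +246 days → 19 June 2026.
Regulatory Review Extension: 1279 days claimed exceeds the 1190-day cap, so +1190 days → 21 September 2029.
Opposition Stay Credit: +427 days → 22 November 2030.
Prosecution Delay Deduction: −371 days → 16 November 2029.

November 16, 2029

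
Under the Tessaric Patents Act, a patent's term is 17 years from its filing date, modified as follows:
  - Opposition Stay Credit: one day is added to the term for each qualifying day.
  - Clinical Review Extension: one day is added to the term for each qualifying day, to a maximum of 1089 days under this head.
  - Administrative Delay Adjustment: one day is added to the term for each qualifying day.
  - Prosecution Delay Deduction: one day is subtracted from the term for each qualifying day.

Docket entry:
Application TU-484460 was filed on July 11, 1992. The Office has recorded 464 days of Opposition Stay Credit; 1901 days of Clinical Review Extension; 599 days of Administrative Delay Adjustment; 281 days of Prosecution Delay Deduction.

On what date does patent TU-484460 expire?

Base term: filing date + 17 years → 11 July 2009.
Opposition Stay Credit: +464 days → 18 October 2010.
Clinical Review Extension: 1901 days claimed exceeds the 1089-day cap, so +1089 days → 11 October 2013.
Administrative Delay Adjustment: +599 days → 2 June 2015.
Prosecution Delay Deduction: −281 days → 25 August 2014.

August 25, 2014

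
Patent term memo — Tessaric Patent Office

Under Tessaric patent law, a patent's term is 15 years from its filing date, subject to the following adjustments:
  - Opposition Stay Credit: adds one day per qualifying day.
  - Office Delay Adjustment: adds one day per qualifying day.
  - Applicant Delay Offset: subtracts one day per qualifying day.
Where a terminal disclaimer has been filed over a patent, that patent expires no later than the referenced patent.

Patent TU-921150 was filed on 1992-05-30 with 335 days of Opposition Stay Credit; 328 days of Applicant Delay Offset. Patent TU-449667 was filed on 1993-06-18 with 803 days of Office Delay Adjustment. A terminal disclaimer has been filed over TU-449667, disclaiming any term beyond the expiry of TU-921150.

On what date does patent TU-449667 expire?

June 6, 2007

Natural term of TU-449667:
  Base: filing + 15 years → 18 June 2008.
  Office Delay Adjustment: +803 days → 30 August 2010.
Expiry of referenced patent TU-921150:
  Base: filing + 15 years → 30 May 2007.
  Opposition Stay Credit: +335 days → 29 April 2008.
  Applicant Delay Offset: −328 days → 6 June 2007.
Terminal disclaimer: TU-449667 expires on the earlier of 30 August 2010 and 6 June 2007.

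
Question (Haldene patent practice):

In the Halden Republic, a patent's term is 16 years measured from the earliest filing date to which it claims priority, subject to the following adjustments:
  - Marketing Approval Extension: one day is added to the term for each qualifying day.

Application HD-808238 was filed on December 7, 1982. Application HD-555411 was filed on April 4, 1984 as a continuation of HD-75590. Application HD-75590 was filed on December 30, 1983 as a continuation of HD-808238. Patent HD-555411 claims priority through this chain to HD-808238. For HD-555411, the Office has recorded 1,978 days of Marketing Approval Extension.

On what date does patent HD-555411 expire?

2004-05-07

Earliest priority filing: 7 December 1982.
Base term: 7 December 1982 + 16 years → 7 December 1998.
Marketing Approval Extension: +1978 days → 7 May 2004.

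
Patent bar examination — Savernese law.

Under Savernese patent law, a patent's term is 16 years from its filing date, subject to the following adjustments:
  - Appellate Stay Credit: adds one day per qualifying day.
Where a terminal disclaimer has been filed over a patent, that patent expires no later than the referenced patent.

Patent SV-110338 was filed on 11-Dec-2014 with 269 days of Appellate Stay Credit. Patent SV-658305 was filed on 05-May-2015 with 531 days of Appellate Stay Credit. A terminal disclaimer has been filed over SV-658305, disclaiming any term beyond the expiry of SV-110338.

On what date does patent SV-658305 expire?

Natural term of SV-658305:
  Base: filing + 16 years → 5 May 2031.
  Appellate Stay Credit: +531 days → 17 October 2032.
Expiry of referenced patent SV-110338:
  Base: filing + 16 years → 11 December 2030.
  Appellate Stay Credit: +269 days → 6 September 2031.
Terminal disclaimer: SV-658305 expires on the earlier of 17 October 2032 and 6 September 2031.

September 6, 2031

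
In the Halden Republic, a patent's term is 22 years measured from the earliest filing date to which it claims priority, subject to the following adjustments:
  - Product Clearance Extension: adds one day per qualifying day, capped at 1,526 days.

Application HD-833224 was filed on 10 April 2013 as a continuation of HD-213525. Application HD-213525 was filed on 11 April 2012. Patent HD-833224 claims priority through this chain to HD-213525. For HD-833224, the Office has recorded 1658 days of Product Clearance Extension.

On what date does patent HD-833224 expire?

2038-06-15

Earliest priority filing: 11 April 2012.
Base term: 11 April 2012 + 22 years → 11 April 2034.
Product Clearance Extension: 1658 days claimed exceeds the 1526-day cap, so +1526 days → 15 June 2038.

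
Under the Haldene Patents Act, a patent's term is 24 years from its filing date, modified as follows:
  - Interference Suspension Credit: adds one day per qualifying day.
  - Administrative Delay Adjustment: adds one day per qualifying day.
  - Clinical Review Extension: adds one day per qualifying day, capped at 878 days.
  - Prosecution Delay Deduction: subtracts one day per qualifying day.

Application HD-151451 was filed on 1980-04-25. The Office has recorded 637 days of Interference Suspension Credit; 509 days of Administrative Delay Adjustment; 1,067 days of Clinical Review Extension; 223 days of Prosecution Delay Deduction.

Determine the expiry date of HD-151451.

Base term: filing date + 24 years → 25 April 2004.
Interference Suspension Credit: +637 days → 22 January 2006.
Administrative Delay Adjustment: +509 days → 15 June 2007.
Clinical Review Extension: 1067 days claimed exceeds the 878-day cap, so +878 days → 9 November 2009.
Prosecution Delay Deduction: −223 days → 31 March 2009.

March 31, 2009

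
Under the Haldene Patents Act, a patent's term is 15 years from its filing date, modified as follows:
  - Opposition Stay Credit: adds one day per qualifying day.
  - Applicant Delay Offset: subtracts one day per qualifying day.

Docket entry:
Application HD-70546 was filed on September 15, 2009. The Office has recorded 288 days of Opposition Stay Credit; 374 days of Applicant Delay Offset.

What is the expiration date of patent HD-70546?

Base term: filing date + 15 years → 15 September 2024.
Opposition Stay Credit: +288 days → 30 June 2025.
Applicant Delay Offset: −374 days → 21 June 2024.

2024-06-21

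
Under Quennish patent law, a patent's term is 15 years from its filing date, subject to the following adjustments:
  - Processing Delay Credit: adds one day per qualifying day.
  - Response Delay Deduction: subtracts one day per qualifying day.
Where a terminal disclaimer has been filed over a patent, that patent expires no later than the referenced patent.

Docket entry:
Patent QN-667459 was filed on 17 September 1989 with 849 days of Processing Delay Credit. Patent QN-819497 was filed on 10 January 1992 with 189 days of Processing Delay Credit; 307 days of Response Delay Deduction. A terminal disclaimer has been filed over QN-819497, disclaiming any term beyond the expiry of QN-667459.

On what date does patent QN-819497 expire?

2006-09-14

Natural term of QN-819497:
  Base: filing + 15 years → 10 January 2007.
  Processing Delay Credit: +189 days → 18 July 2007.
  Response Delay Deduction: −307 days → 14 September 2006.
Expiry of referenced patent QN-667459:
  Base: filing + 15 years → 17 September 2004.
  Processing Delay Credit: +849 days → 14 January 2007.
Terminal disclaimer: QN-819497 expires on the earlier of 14 September 2006 and 14 January 2007.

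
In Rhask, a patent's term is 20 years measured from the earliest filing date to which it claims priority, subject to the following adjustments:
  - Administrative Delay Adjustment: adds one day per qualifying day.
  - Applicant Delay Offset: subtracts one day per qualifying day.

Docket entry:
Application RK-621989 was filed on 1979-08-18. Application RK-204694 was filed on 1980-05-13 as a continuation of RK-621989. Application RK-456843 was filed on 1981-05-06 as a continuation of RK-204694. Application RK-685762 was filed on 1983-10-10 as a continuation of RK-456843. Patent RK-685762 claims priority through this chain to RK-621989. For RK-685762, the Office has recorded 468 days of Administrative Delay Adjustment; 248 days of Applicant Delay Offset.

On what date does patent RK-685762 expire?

March 25, 2000

Earliest priority filing: 18 August 1979.
Base term: 18 August 1979 + 20 years → 18 August 1999.
Administrative Delay Adjustment: +468 days → 28 November 2000.
Applicant Delay Offset: −248 days → 25 March 2000.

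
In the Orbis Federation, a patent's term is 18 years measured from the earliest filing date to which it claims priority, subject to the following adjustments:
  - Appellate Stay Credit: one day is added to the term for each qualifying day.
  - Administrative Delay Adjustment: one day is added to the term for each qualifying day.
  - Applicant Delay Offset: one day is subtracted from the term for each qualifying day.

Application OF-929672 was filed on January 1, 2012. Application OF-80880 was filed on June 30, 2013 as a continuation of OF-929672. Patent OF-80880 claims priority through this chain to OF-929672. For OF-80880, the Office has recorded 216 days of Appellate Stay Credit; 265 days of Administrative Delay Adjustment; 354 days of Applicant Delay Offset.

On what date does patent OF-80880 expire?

Earliest priority filing: 1 January 2012.
Base term: 1 January 2012 + 18 years → 1 January 2030.
Appellate Stay Credit: +216 days → 5 August 2030.
Administrative Delay Adjustment: +265 days → 27 April 2031.
Applicant Delay Offset: −354 days → 8 May 2030.

2030-05-08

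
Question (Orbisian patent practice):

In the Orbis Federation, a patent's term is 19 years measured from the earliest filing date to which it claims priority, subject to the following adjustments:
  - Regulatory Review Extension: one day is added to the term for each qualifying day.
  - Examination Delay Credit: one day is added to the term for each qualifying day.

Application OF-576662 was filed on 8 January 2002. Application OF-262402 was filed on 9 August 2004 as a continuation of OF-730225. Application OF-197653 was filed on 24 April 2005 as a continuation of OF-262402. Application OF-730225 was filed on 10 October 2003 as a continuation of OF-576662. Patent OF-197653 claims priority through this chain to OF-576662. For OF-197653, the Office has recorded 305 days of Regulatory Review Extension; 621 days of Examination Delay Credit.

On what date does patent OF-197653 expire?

Earliest priority filing: 8 January 2002.
Base term: 8 January 2002 + 19 years → 8 January 2021.
Regulatory Review Extension: +305 days → 9 November 2021.
Examination Delay Credit: +621 days → 23 July 2023.

2023-07-23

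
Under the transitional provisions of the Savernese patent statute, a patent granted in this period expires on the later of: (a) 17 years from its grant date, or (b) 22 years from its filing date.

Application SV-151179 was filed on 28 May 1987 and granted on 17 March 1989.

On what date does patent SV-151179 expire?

(a) grant + 17 years → 17 March 2006.
(b) filing + 22 years → 28 May 2009.
Later of the two: 28 May 2009.

May 28, 2009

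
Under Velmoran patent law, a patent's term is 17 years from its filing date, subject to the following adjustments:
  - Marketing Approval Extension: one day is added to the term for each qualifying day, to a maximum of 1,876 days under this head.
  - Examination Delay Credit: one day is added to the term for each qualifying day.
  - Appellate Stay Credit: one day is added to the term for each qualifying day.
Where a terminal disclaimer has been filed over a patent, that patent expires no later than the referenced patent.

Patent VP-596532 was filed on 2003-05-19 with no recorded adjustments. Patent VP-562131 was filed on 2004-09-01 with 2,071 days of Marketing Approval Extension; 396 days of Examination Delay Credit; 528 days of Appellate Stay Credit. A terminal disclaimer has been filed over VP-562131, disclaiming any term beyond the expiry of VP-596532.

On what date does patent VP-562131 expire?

2020-05-19

Natural term of VP-562131:
  Base: filing + 17 years → 1 September 2021.
  Marketing Approval Extension: 2071 days claimed exceeds the 1876-day cap, so +1876 days → 21 October 2026.
  Examination Delay Credit: +396 days → 21 November 2027.
  Appellate Stay Credit: +528 days → 2 May 2029.
Expiry of referenced patent VP-596532:
  Base: filing + 17 years → 19 May 2020.
Terminal disclaimer: VP-562131 expires on the earlier of 2 May 2029 and 19 May 2020.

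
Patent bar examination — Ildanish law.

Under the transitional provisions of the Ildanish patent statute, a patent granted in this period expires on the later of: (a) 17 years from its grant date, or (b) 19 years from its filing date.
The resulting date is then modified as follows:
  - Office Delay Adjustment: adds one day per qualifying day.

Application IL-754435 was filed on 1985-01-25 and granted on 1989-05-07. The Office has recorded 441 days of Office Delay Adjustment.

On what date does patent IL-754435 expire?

July 22, 2007

(a) grant + 17 years → 7 May 2006.
(b) filing + 19 years → 25 January 2004.
Later of the two: 7 May 2006.
Office Delay Adjustment: +441 days → 22 July 2007.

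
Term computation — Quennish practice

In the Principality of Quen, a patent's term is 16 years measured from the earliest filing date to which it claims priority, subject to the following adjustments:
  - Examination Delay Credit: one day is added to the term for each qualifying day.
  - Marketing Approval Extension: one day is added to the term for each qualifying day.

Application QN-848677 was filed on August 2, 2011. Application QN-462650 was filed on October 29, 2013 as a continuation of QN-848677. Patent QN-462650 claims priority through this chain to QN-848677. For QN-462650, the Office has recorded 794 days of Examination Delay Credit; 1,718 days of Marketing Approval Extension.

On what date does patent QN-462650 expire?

June 18, 2034

Earliest priority filing: 2 August 2011.
Base term: 2 August 2011 + 16 years → 2 August 2027.
Examination Delay Credit: +794 days → 4 October 2029.
Marketing Approval Extension: +1718 days → 18 June 2034.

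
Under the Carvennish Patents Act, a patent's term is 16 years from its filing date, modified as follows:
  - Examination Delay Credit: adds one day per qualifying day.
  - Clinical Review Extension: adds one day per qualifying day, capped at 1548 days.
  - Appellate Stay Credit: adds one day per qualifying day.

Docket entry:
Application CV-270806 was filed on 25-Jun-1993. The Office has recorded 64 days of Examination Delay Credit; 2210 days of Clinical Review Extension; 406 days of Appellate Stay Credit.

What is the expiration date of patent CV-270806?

Base term: filing date + 16 years → 25 June 2009.
Examination Delay Credit: +64 days → 28 August 2009.
Clinical Review Extension: 2210 days claimed exceeds the 1548-day cap, so +1548 days → 23 November 2013.
Appellate Stay Credit: +406 days → 3 January 2015.

January 3, 2015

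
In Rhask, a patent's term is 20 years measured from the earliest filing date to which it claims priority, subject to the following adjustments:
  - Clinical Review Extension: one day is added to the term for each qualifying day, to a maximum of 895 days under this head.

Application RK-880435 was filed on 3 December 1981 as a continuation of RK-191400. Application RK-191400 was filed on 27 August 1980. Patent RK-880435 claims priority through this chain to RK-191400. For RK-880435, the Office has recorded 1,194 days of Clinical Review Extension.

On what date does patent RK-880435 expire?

Earliest priority filing: 27 August 1980.
Base term: 27 August 1980 + 20 years → 27 August 2000.
Clinical Review Extension: 1194 days claimed exceeds the 895-day cap, so +895 days → 8 February 2003.

2003-02-08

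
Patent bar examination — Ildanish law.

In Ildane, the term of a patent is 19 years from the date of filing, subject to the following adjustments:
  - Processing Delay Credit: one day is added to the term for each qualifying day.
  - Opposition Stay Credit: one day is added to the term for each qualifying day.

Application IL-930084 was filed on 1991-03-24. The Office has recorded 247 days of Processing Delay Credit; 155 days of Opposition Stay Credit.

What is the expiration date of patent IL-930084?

April 30, 2011

Base term: filing date + 19 years → 24 March 2010.
Processing Delay Credit: +247 days → 26 November 2010.
Opposition Stay Credit: +155 days → 30 April 2011.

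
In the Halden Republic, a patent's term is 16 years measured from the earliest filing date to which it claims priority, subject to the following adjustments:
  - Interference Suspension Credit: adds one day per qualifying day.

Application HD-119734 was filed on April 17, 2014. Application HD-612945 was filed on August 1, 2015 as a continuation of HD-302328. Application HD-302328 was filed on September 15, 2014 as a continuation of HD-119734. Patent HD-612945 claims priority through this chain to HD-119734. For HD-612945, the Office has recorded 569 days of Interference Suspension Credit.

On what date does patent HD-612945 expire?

November 7, 2031

Earliest priority filing: 17 April 2014.
Base term: 17 April 2014 + 16 years → 17 April 2030.
Interference Suspension Credit: +569 days → 7 November 2031.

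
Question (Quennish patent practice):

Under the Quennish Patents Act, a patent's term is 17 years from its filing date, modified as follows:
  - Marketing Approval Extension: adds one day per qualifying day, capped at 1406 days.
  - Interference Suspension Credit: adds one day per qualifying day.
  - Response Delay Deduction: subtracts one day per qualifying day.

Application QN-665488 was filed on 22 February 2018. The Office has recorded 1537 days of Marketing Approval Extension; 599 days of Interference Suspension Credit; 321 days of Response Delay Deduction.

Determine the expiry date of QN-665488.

Base term: filing date + 17 years → 22 February 2035.
Marketing Approval Extension: 1537 days claimed exceeds the 1406-day cap, so +1406 days → 29 December 2038.
Interference Suspension Credit: +599 days → 19 August 2040.
Response Delay Deduction: −321 days → 3 October 2039.

2039-10-03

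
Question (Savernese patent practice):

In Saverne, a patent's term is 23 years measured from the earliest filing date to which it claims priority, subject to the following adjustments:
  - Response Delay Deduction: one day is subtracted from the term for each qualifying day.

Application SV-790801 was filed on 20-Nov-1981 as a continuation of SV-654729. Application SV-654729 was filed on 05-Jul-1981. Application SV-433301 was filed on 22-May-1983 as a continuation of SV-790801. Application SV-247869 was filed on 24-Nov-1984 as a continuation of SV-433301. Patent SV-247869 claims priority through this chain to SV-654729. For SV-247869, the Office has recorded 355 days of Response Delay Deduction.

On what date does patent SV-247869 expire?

Earliest priority filing: 5 July 1981.
Base term: 5 July 1981 + 23 years → 5 July 2004.
Response Delay Deduction: −355 days → 16 July 2003.

July 16, 2003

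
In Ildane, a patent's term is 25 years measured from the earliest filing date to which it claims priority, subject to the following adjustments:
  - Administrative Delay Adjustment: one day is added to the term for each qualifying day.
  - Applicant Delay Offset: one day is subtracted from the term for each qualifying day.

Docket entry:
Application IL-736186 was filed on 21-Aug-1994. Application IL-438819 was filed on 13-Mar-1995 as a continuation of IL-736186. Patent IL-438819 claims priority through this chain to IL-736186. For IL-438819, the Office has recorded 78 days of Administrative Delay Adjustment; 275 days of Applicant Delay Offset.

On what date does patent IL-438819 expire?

2019-02-05

Earliest priority filing: 21 August 1994.
Base term: 21 August 1994 + 25 years → 21 August 2019.
Administrative Delay Adjustment: +78 days → 7 November 2019.
Applicant Delay Offset: −275 days → 5 February 2019.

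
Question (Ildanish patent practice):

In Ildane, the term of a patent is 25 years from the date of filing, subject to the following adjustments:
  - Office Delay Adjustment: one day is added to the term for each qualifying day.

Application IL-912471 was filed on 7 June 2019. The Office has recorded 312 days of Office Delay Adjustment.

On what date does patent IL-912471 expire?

Base term: filing date + 25 years → 7 June 2044.
Office Delay Adjustment: +312 days → 15 April 2045.

2045-04-15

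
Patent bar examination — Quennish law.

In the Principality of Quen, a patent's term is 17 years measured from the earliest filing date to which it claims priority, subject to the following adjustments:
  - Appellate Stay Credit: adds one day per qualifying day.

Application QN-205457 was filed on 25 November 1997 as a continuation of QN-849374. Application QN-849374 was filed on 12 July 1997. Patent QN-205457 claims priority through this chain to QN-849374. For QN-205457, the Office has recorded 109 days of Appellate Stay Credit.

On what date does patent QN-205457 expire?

October 29, 2014

Earliest priority filing: 12 July 1997.
Base term: 12 July 1997 + 17 years → 12 July 2014.
Appellate Stay Credit: +109 days → 29 October 2014.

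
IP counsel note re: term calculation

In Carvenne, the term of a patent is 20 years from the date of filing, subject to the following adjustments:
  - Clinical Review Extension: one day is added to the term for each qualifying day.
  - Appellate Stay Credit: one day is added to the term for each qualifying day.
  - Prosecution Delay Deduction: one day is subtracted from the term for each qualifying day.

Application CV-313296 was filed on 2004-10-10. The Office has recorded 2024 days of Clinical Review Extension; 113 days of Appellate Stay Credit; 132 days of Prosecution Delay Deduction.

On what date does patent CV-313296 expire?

2030-04-07

Base term: filing date + 20 years → 10 October 2024.
Clinical Review Extension: +2024 days → 26 April 2030.
Appellate Stay Credit: +113 days → 17 August 2030.
Prosecution Delay Deduction: −132 days → 7 April 2030.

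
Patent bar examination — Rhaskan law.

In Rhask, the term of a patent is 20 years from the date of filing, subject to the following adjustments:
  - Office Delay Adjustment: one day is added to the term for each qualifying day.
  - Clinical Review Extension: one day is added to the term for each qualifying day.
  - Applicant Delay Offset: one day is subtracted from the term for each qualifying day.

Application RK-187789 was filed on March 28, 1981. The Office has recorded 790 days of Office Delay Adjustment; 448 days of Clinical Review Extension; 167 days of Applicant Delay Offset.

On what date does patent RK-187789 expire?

March 3, 2004

Base term: filing date + 20 years → 28 March 2001.
Office Delay Adjustment: +790 days → 27 May 2003.
Clinical Review Extension: +448 days → 17 August 2004.
Applicant Delay Offset: −167 days → 3 March 2004.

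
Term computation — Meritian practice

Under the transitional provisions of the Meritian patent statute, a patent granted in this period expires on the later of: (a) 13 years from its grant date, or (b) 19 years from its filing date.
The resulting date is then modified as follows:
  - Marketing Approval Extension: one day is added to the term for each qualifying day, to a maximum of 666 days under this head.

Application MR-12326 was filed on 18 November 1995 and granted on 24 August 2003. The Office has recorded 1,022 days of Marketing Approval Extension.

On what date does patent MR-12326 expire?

(a) grant + 13 years → 24 August 2016.
(b) filing + 19 years → 18 November 2014.
Later of the two: 24 August 2016.
Marketing Approval Extension: 1022 days claimed exceeds the 666-day cap, so +666 days → 21 June 2018.

2018-06-21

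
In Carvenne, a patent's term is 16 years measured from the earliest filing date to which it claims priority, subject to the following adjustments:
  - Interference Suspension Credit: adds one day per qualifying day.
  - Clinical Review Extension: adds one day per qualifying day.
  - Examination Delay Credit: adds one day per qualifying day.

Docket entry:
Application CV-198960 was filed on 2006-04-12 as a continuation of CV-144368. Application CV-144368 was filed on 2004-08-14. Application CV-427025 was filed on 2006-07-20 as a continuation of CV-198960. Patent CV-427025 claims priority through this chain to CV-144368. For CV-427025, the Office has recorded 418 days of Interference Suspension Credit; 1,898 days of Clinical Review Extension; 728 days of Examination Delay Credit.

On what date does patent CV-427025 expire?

December 14, 2028

Earliest priority filing: 14 August 2004.
Base term: 14 August 2004 + 16 years → 14 August 2020.
Interference Suspension Credit: +418 days → 6 October 2021.
Clinical Review Extension: +1898 days → 17 December 2026.
Examination Delay Credit: +728 days → 14 December 2028.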